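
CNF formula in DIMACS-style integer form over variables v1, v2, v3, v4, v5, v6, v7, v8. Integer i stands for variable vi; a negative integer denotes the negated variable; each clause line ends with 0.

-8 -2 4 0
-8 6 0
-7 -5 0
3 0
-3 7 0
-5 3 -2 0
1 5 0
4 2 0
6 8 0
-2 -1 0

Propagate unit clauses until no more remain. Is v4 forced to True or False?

True

(v3) stands alone — v3 = True.
In (~v3 | v7), ~v3 is now false; v7 must hold, so v7 = True.
From (~v5 | ~v7) and v7 = True: v5 = False.
In (v1 | v5), v5 is now false; v1 must hold, so v1 = True.
From (~v2 | ~v1) and v1 = True: v2 = False.
From (v4 | v2) and v2 = False: v4 = True.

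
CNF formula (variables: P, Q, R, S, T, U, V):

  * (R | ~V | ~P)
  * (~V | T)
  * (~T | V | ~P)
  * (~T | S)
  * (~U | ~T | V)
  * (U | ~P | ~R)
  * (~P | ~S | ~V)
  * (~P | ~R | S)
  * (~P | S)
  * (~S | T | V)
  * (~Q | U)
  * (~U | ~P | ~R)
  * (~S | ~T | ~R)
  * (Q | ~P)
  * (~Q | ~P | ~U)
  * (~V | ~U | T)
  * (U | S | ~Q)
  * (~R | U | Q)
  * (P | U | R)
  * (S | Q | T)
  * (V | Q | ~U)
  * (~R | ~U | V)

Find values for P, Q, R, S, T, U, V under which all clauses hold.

P=0, Q=1, R=0, S=1, T=1, U=1, V=1

Check each clause:
  1. (~P | R | ~V) — ~P is true.
  2. (~V | T) — T is true.
  3. (V | ~T | ~P) — ~P is true.
  4. (S | ~T) — S is true.
  5. (V | ~T | ~U) — V is true.
  6. (~P | ~R | U) — ~R is true.
  7. (~S | ~P | ~V) — ~P is true.
  8. (~P | ~R | S) — S is true.
  9. (~P | S) — S is true.
  10. (~S | T | V) — T is true.
  11. (U | ~Q) — U is true.
  12. (~P | ~U | ~R) — ~R is true.
  13. (~R | ~S | ~T) — ~R is true.
  14. (~P | Q) — Q is true.
  15. (~Q | ~U | ~P) — ~P is true.
  16. (~V | ~U | T) — T is true.
  17. (S | U | ~Q) — S is true.
  18. (U | ~R | Q) — Q is true.
  19. (R | U | P) — U is true.
  20. (S | Q | T) — Q is true.
  21. (Q | V | ~U) — Q is true.
  22. (~R | ~U | V) — ~R is true.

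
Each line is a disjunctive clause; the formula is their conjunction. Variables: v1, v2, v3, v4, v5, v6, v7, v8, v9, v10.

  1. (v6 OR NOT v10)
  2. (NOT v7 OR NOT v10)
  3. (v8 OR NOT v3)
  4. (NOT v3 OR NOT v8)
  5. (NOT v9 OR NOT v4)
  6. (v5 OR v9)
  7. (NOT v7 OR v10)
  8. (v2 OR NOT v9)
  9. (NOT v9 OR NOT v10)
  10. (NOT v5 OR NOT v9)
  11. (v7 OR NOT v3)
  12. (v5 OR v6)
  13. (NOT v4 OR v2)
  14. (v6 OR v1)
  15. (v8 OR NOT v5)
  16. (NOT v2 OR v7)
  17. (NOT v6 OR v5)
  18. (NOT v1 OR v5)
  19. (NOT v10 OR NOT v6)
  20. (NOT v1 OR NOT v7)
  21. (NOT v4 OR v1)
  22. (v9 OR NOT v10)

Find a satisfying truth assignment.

v1=True  v2=False  v3=False  v4=False  v5=True  v6=True  v7=False  v8=True  v9=False  v10=False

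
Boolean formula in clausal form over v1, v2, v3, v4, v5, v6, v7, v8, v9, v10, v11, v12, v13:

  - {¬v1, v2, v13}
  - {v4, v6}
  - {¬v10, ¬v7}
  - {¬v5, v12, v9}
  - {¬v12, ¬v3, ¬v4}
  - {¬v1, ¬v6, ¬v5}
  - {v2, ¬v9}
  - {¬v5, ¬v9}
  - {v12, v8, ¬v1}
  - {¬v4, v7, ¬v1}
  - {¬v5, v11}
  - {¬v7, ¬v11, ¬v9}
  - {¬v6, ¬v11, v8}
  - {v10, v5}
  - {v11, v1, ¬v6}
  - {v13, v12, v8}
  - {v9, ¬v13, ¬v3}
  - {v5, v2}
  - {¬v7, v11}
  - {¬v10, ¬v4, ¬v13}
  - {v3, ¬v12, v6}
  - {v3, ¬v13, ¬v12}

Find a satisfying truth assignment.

v1=0, v2=1, v3=0, v4=0, v5=1, v6=1, v7=0, v8=1, v9=0, v10=1, v11=1, v12=1, v13=0

Pure literal: v2 appears only positively; assign v2 = True.
Pure literal: v8 appears only positively; assign v8 = True.
Branch on v1: take v1 = False.
Try v3 = False.
For the remaining variables, v4 = False, v5 = True, v6 = True, v7 = False, v9 = False, v10 = True, v11 = True, v12 = True, v13 = False works.
Every clause has at least one true literal under this assignment.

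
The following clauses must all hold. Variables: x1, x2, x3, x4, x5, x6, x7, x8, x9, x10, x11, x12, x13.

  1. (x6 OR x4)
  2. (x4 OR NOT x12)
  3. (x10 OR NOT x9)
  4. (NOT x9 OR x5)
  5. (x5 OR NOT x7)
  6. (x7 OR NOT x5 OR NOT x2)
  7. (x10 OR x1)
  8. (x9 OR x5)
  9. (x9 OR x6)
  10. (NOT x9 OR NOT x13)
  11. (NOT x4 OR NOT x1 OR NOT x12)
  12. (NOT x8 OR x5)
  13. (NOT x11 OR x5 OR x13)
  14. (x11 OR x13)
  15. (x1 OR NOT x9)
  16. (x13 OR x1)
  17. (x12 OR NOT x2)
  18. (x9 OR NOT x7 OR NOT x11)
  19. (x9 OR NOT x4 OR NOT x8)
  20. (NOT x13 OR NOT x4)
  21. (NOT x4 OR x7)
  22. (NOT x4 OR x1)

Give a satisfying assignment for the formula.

x1=T  x2=F  x3=T  x4=F  x5=T  x6=T  x7=T  x8=T  x9=T  x10=T  x11=T  x12=F  x13=F

Pure literal: x2 appears only negated; assign x2 = False.
x6 occurs only positively in the remaining clauses — set x6 = True.
Set x1 = True and propagate.
Set x4 = False and propagate.
  then x12 is forced to False.
Set x5 = True and propagate.
The remaining clauses are satisfied by x3 = True, x7 = True, x8 = True, x9 = True, x10 = True, x11 = True, x13 = False.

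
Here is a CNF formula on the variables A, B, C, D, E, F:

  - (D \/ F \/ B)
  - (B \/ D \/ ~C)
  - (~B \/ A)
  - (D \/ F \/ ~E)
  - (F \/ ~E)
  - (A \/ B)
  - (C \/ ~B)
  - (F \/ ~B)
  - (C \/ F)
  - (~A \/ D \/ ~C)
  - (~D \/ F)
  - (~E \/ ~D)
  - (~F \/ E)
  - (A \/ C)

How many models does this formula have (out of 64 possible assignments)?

1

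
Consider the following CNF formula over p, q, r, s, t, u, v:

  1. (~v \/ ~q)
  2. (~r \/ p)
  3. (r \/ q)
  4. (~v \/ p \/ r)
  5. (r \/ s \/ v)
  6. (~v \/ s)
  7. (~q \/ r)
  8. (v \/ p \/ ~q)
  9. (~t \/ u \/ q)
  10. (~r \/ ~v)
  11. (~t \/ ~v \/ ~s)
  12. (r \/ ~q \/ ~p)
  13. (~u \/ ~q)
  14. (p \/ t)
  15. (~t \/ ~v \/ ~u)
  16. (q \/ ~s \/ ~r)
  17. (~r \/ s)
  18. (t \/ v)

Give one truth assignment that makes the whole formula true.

p=1, q=1, r=1, s=1, t=1, u=0, v=0

Check each clause:
  1. (~q \/ ~v) — ~v is true.
  2. (~r \/ p) — p is true.
  3. (q \/ r) — q is true.
  4. (~v \/ p \/ r) — p is true.
  5. (v \/ r \/ s) — r is true.
  6. (s \/ ~v) — ~v is true.
  7. (r \/ ~q) — r is true.
  8. (v \/ ~q \/ p) — p is true.
  9. (q \/ u \/ ~t) — q is true.
  10. (~v \/ ~r) — ~v is true.
  11. (~s \/ ~t \/ ~v) — ~v is true.
  12. (~p \/ ~q \/ r) — r is true.
  13. (~u \/ ~q) — ~u is true.
  14. (p \/ t) — p is true.
  15. (~v \/ ~u \/ ~t) — ~v is true.
  16. (q \/ ~s \/ ~r) — q is true.
  17. (s \/ ~r) — s is true.
  18. (v \/ t) — t is true.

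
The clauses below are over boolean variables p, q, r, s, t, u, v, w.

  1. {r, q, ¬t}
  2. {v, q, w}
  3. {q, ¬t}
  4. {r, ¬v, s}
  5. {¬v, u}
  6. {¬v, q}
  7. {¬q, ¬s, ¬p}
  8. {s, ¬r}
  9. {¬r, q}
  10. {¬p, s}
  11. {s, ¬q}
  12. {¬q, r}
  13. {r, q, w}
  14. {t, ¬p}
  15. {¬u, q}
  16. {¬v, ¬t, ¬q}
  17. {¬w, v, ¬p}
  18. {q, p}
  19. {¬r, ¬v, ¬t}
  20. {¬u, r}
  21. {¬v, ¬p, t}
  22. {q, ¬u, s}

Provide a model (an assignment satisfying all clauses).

p=False, q=True, r=True, s=True, t=True, u=True, v=False, w=True

Set p = False and propagate.
  then q is forced to True.
  then s is forced to True.
  then r is forced to True.
Branch on t: take t = True.
  then v is forced to False.
u, w are now unconstrained; take u = True, w = True.
Every clause has at least one true literal under this assignment.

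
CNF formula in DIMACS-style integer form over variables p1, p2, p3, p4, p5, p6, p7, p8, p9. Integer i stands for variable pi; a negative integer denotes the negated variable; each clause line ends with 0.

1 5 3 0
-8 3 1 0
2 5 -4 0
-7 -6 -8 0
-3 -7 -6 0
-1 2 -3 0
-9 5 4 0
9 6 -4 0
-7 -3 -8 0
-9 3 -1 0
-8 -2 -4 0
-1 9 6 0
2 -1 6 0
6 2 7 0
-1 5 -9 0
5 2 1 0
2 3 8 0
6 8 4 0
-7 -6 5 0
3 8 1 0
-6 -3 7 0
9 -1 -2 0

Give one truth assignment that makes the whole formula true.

Set p1 = False and propagate.
Branch on p2: take p2 = True.
Try p3 = True.
For the remaining variables, p4 = False, p5 = False, p6 = False, p7 = False, p8 = True, p9 = False works.

p1 = False, p2 = True, p3 = True, p4 = False, p5 = False, p6 = False, p7 = False, p8 = True, p9 = False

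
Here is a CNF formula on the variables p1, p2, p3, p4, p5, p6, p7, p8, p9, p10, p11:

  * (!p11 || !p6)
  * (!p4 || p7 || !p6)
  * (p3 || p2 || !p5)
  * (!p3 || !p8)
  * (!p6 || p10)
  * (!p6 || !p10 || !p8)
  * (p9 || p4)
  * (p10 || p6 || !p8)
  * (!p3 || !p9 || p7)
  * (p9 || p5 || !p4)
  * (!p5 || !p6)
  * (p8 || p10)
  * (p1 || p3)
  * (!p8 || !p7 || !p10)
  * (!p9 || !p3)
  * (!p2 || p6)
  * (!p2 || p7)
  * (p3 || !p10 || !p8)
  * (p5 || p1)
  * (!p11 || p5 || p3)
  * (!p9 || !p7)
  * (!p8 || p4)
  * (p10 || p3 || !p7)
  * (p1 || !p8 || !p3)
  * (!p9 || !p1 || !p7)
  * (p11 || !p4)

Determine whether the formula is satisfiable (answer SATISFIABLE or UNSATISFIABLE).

SATISFIABLE

Branch on p1: take p1 = True.
Set p2 = False and propagate.
For the remaining variables, p3 = True, p4 = True, p5 = True, p6 = False, p7 = False, p8 = False, p9 = False, p10 = True, p11 = True works.
So p1 = 1  p2 = 0  p3 = 1  p4 = 1  p5 = 1  p6 = 0  p7 = 0  p8 = 0  p9 = 0  p10 = 1  p11 = 1 is a satisfying assignment.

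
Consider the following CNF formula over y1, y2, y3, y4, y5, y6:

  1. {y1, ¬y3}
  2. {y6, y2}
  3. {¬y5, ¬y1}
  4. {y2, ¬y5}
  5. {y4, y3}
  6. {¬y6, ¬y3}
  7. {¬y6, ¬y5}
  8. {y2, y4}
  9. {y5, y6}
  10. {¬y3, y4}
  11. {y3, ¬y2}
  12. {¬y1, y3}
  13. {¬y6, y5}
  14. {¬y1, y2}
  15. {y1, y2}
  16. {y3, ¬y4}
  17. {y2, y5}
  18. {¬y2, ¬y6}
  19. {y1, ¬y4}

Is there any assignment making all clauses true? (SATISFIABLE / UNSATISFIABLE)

y2 = True:
  propagation gives y3=True, y1=True, y5=False, y6=False; an empty clause results — contradiction.
y2 = False:
  propagation gives y6=True, y5=False; an empty clause results — contradiction.
Every branch closes, so no satisfying assignment exists.

UNSATISFIABLE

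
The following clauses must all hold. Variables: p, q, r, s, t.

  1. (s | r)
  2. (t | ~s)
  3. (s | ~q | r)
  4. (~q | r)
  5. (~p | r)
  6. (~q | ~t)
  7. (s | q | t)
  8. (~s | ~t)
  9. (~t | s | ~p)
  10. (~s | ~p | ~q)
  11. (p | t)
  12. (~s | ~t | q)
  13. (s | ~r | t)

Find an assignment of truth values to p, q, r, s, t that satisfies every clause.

p=False  q=False  r=True  s=False  t=True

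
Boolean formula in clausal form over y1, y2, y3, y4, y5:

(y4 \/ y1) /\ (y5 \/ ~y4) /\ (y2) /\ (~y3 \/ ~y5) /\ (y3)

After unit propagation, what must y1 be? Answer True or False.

(y2) is a unit clause: y2 = True.
Unit clause (y3) sets y3 = True.
(~y3 \/ ~y5) with y3 = True leaves only ~y5, so y5 = False.
In (~y4 \/ y5), y5 is now false; ~y4 must hold, so y4 = False.
(y1 \/ y4): since y4 = False, the clause reduces to (y1). y1 = True.

True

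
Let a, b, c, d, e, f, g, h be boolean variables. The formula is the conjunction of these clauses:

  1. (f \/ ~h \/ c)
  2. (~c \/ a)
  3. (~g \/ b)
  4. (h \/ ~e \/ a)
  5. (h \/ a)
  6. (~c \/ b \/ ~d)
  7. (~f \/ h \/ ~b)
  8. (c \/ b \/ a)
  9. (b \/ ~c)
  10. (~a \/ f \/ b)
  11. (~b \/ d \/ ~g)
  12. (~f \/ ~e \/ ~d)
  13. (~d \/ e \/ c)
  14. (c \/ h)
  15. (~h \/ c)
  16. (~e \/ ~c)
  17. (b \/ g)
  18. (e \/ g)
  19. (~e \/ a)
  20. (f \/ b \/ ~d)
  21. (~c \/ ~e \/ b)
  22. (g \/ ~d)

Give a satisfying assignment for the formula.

a=T, b=T, c=T, d=T, e=F, f=F, g=T, h=T

Check each clause:
  1. (f \/ c \/ ~h) — c is true.
  2. (~c \/ a) — a is true.
  3. (b \/ ~g) — b is true.
  4. (h \/ ~e \/ a) — h is true.
  5. (h \/ a) — h is true.
  6. (~d \/ b \/ ~c) — b is true.
  7. (~f \/ ~b \/ h) — h is true.
  8. (a \/ b \/ c) — a is true.
  9. (~c \/ b) — b is true.
  10. (b \/ f \/ ~a) — b is true.
  11. (~b \/ ~g \/ d) — d is true.
  12. (~f \/ ~e \/ ~d) — ~f is true.
  13. (~d \/ e \/ c) — c is true.
  14. (c \/ h) — h is true.
  15. (~h \/ c) — c is true.
  16. (~c \/ ~e) — ~e is true.
  17. (b \/ g) — b is true.
  18. (e \/ g) — g is true.
  19. (~e \/ a) — a is true.
  20. (b \/ ~d \/ f) — b is true.
  21. (b \/ ~c \/ ~e) — b is true.
  22. (~d \/ g) — g is true.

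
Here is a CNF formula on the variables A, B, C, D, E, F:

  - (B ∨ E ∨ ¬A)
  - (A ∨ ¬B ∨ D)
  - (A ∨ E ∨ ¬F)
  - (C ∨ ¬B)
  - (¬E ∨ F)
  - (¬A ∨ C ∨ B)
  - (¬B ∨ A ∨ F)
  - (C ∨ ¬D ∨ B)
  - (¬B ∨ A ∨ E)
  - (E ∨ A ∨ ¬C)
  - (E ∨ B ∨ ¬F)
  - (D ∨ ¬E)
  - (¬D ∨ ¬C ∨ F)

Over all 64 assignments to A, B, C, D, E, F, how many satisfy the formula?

8

Split on B, then A.
  B=T, A=T: remaining (C,D,E,F) ∈ {(T,F,F,F); (T,F,F,T); (T,T,F,T); (T,T,T,T)} — 4.
  B=T, A=F: remaining (C,D,E,F) ∈ {(T,T,T,T)} — 1.
  B=F, A=T: remaining (C,D,E,F) ∈ {(T,T,T,T)} — 1.
  B=F, A=F: remaining (C,D,E,F) ∈ {(F,F,F,F); (T,T,T,T)} — 2.
Total: 4 + 1 + 1 + 2 = 8.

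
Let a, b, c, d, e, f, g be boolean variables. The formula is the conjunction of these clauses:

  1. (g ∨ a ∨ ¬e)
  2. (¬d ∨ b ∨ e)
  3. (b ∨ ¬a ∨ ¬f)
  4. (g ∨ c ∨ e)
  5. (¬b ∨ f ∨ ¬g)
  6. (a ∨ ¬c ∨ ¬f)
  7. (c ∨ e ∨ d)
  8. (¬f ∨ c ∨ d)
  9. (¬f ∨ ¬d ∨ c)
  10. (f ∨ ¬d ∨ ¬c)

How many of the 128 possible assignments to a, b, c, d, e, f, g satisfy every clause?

26

Split on c, then f.
  c=1, f=1: forces a=1; b=1; d, e, g free → 2^3 = 8.
  c=1, f=0: 10 of the 32 assignments to (a,b,d,e,g) work.
  c=0, f=1: a clause becomes empty — 0.
  c=0, f=0: d free; 4 ways for (a,b,e,g) × 2^1 = 8.
Total: 8 + 10 + 0 + 8 = 26.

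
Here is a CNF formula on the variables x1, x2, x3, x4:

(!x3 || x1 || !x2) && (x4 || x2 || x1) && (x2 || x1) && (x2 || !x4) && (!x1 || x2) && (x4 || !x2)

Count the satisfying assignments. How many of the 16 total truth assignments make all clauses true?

3

Satisfying assignments:
  x1=0 x2=1 x3=0 x4=1
  x1=1 x2=1 x3=0 x4=1
  x1=1 x2=1 x3=1 x4=1
Count: 3.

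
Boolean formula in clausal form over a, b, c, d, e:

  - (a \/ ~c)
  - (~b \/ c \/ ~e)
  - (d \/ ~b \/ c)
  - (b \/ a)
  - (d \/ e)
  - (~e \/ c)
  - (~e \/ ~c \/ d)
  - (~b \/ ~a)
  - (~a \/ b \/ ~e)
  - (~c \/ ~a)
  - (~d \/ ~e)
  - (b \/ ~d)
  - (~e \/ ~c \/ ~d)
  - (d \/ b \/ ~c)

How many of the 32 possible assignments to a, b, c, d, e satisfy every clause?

1

Satisfying assignments:
  a=F b=T c=F d=T e=F
Count: 1.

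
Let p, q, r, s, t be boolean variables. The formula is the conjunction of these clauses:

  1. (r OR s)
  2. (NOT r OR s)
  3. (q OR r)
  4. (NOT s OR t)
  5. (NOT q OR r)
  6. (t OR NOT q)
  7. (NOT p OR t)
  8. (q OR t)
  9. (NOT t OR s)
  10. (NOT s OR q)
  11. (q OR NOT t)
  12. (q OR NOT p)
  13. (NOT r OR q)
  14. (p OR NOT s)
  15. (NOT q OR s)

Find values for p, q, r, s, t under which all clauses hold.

p = T, q = T, r = T, s = T, t = T

Check each clause:
  1. (r OR s) — r is true.
  2. (s OR NOT r) — s is true.
  3. (r OR q) — q is true.
  4. (t OR NOT s) — t is true.
  5. (NOT q OR r) — r is true.
  6. (t OR NOT q) — t is true.
  7. (t OR NOT p) — t is true.
  8. (t OR q) — q is true.
  9. (s OR NOT t) — s is true.
  10. (q OR NOT s) — q is true.
  11. (q OR NOT t) — q is true.
  12. (q OR NOT p) — q is true.
  13. (NOT r OR q) — q is true.
  14. (NOT s OR p) — p is true.
  15. (NOT q OR s) — s is true.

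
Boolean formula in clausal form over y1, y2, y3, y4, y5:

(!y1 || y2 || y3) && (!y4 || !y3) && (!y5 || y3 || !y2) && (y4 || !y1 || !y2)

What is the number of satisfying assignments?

13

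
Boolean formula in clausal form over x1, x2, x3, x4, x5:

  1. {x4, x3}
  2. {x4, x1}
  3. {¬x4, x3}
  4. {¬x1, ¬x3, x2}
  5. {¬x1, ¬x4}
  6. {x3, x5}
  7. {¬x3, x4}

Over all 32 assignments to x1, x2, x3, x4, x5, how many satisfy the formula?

Satisfying assignments:
  x1=0 x2=0 x3=1 x4=1 x5=0
  x1=0 x2=0 x3=1 x4=1 x5=1
  x1=0 x2=1 x3=1 x4=1 x5=0
  x1=0 x2=1 x3=1 x4=1 x5=1
That's 4 in total.

4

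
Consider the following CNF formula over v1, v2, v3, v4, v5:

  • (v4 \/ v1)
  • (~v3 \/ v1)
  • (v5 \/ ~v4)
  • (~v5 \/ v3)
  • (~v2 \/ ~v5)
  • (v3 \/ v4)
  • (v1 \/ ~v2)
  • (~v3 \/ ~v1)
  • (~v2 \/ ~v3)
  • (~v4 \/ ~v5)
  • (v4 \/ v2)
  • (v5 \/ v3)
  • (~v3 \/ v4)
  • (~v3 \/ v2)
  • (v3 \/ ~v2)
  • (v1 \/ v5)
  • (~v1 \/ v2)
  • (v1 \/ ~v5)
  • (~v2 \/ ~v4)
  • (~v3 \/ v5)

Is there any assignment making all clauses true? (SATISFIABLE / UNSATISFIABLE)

v3 = True:
  propagation gives v1=True; an empty clause results — contradiction.
v3 = False:
  propagation gives v5=False; an empty clause results — contradiction.
Every branch closes, so no satisfying assignment exists.

UNSATISFIABLE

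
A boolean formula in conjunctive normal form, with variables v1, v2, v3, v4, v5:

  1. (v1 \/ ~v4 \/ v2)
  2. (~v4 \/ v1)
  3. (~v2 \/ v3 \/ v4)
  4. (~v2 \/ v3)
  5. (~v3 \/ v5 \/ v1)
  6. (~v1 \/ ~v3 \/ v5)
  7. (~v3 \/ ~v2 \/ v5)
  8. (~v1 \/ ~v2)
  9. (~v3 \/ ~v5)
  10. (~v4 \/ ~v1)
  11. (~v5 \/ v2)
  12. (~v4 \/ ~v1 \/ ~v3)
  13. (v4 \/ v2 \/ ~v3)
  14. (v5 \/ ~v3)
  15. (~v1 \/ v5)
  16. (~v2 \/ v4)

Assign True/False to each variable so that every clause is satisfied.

v1 = F, v2 = F, v3 = F, v4 = F, v5 = F

Check each clause:
  1. (~v4 \/ v1 \/ v2) — ~v4 is true.
  2. (v1 \/ ~v4) — ~v4 is true.
  3. (v4 \/ ~v2 \/ v3) — ~v2 is true.
  4. (~v2 \/ v3) — ~v2 is true.
  5. (v1 \/ ~v3 \/ v5) — ~v3 is true.
  6. (~v1 \/ ~v3 \/ v5) — ~v3 is true.
  7. (~v2 \/ v5 \/ ~v3) — ~v3 is true.
  8. (~v2 \/ ~v1) — ~v2 is true.
  9. (~v3 \/ ~v5) — ~v5 is true.
  10. (~v1 \/ ~v4) — ~v4 is true.
  11. (v2 \/ ~v5) — ~v5 is true.
  12. (~v3 \/ ~v4 \/ ~v1) — ~v4 is true.
  13. (v4 \/ v2 \/ ~v3) — ~v3 is true.
  14. (~v3 \/ v5) — ~v3 is true.
  15. (v5 \/ ~v1) — ~v1 is true.
  16. (~v2 \/ v4) — ~v2 is true.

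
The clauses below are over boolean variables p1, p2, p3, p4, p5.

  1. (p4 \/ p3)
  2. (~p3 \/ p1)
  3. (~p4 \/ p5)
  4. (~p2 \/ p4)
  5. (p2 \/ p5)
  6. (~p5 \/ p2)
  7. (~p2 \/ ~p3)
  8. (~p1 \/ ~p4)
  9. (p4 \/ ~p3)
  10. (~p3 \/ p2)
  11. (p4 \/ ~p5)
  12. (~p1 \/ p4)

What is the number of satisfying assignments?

1

The models are:
  p1=F p2=T p3=F p4=T p5=T
Count: 1.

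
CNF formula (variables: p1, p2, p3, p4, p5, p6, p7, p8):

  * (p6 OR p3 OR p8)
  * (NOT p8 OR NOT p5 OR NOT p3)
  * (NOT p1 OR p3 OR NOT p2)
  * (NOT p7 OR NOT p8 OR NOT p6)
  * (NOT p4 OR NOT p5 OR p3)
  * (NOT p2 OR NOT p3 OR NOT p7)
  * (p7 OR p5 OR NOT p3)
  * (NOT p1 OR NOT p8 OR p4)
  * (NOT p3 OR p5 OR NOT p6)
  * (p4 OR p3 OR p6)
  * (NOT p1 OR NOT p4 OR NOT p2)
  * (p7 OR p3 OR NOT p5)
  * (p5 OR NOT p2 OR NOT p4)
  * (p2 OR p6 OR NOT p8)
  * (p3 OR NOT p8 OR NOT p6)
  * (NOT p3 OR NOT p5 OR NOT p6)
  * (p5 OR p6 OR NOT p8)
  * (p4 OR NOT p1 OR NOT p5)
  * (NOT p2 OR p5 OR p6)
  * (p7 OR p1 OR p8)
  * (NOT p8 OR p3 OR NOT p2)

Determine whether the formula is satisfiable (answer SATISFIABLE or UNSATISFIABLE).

Try p1 = True.
Try p2 = False.
Try p3 = False.
For the remaining variables, p4 = True, p5 = False, p6 = True, p7 = False, p8 = False works.
So p1 = True, p2 = False, p3 = False, p4 = True, p5 = False, p6 = True, p7 = False, p8 = False is a satisfying assignment.

SATISFIABLE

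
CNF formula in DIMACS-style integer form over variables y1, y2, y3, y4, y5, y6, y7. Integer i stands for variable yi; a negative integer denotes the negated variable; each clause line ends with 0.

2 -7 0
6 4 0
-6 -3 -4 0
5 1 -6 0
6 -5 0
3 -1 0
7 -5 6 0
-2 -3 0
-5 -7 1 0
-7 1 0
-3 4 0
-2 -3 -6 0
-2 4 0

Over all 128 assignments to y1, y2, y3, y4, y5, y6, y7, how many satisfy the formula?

7

Satisfying assignments:
  y1=0 y2=0 y3=0 y4=0 y5=1 y6=1 y7=0
  y1=0 y2=0 y3=0 y4=1 y5=0 y6=0 y7=0
  y1=0 y2=0 y3=0 y4=1 y5=1 y6=1 y7=0
  y1=0 y2=0 y3=1 y4=1 y5=0 y6=0 y7=0
  y1=0 y2=1 y3=0 y4=1 y5=0 y6=0 y7=0
  y1=0 y2=1 y3=0 y4=1 y5=1 y6=1 y7=0
  y1=1 y2=0 y3=1 y4=1 y5=0 y6=0 y7=0
That's 7 in total.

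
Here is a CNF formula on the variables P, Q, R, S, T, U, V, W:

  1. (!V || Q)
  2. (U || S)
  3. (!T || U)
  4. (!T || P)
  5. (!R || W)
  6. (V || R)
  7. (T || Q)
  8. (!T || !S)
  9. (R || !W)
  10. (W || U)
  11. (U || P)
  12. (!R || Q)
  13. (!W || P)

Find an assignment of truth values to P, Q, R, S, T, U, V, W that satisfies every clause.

P occurs only positively in the remaining clauses — set P = True.
Q occurs only positively in the remaining clauses — set Q = True.
Set R = True and propagate.
  then W is forced to True.
Set S = False and propagate.
  then U is forced to True.
T, V are now unconstrained; take T = True, V = True.
Every clause has at least one true literal under this assignment.

P=T, Q=T, R=T, S=F, T=T, U=T, V=T, W=T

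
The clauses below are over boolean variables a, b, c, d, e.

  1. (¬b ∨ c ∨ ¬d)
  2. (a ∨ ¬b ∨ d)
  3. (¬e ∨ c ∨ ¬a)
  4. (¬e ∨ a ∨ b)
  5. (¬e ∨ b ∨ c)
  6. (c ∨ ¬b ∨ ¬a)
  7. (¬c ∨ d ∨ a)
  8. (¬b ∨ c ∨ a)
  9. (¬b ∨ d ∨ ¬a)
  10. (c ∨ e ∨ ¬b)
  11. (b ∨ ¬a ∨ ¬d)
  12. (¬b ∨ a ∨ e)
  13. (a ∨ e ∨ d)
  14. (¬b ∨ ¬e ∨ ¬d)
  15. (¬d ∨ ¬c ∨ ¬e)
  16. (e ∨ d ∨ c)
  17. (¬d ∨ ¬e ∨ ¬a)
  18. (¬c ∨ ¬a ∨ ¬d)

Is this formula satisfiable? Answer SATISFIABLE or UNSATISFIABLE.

SATISFIABLE

Try a = False.
For the remaining variables, b = False, c = False, d = True, e = False works.
So a = F, b = F, c = F, d = T, e = F is a satisfying assignment.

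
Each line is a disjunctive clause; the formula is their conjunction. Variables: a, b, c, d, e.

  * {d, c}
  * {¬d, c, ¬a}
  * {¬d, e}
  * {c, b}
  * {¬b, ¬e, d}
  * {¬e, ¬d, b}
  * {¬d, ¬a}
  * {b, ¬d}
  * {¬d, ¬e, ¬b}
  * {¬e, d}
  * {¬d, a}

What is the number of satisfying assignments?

The models are:
  a=0 b=0 c=1 d=0 e=0
  a=0 b=1 c=1 d=0 e=0
  a=1 b=0 c=1 d=0 e=0
  a=1 b=1 c=1 d=0 e=0
Count: 4.

4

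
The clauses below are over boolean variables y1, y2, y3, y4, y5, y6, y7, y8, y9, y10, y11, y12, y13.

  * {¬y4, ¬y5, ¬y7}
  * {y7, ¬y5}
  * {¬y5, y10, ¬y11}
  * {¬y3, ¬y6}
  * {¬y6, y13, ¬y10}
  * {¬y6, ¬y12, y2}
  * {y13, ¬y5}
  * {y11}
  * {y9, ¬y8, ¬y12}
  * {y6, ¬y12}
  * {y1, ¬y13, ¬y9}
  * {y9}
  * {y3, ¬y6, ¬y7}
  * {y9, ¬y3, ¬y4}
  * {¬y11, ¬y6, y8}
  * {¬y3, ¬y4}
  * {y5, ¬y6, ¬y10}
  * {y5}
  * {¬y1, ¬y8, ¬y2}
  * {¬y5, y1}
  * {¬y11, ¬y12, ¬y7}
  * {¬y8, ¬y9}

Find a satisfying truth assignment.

The clause (y11) is unit: y11 must be True.
Unit propagation: (y9) forces y9 = True.
The clause (y5) is unit: y5 must be True.
(y7) is a unit clause, so y7 = True.
(¬y4) is a unit clause, so y4 = False.
The clause (y10) is unit: y10 must be True.
The clause (y13) is unit: y13 must be True.
The clause (y1) is unit: y1 must be True.
The clause (¬y12) is unit: y12 must be False.
The clause (¬y8) is unit: y8 must be False.
Unit propagation: (¬y6) forces y6 = False.
y2, y3 are now unconstrained; take y2 = True, y3 = True.
Check each clause:
  1. {¬y5, ¬y7, ¬y4} — ¬y4 is true.
  2. {¬y5, y7} — y7 is true.
  3. {¬y11, ¬y5, y10} — y10 is true.
  4. {¬y6, ¬y3} — ¬y6 is true.
  5. {¬y10, y13, ¬y6} — ¬y6 is true.
  6. {¬y6, ¬y12, y2} — y2 is true.
  7. {y13, ¬y5} — y13 is true.
  8. {y11} — y11 is true.
  9. {y9, ¬y12, ¬y8} — ¬y8 is true.
  10. {y6, ¬y12} — ¬y12 is true.
  11. {y1, ¬y13, ¬y9} — y1 is true.
  12. {y9} — y9 is true.
  13. {y3, ¬y6, ¬y7} — ¬y6 is true.
  14. {y9, ¬y4, ¬y3} — y9 is true.
  15. {y8, ¬y6, ¬y11} — ¬y6 is true.
  16. {¬y3, ¬y4} — ¬y4 is true.
  17. {¬y10, y5, ¬y6} — ¬y6 is true.
  18. {y5} — y5 is true.
  19. {¬y2, ¬y1, ¬y8} — ¬y8 is true.
  20. {y1, ¬y5} — y1 is true.
  21. {¬y12, ¬y11, ¬y7} — ¬y12 is true.
  22. {¬y8, ¬y9} — ¬y8 is true.

y1=True  y2=True  y3=True  y4=False  y5=True  y6=False  y7=True  y8=False  y9=True  y10=True  y11=True  y12=False  y13=True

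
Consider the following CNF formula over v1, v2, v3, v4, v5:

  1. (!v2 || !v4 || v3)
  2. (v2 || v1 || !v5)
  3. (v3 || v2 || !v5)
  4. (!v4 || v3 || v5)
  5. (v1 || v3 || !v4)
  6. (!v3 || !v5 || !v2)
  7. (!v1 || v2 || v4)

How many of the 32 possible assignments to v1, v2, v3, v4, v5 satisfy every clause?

Split on v2, then v3.
  v2=1, v3=1: remaining (v1,v4,v5) ∈ {(0,0,0); (0,1,0); (1,0,0); (1,1,0)} — 4.
  v2=1, v3=0: remaining (v1,v4,v5) ∈ {(0,0,0); (0,0,1); (1,0,0); (1,0,1)} — 4.
  v2=0, v3=1: remaining (v1,v4,v5) ∈ {(0,0,0); (0,1,0); (1,1,0); (1,1,1)} — 4.
  v2=0, v3=0: remaining (v1,v4,v5) ∈ {(0,0,0)} — 1.
Total: 4 + 4 + 4 + 1 = 13.

13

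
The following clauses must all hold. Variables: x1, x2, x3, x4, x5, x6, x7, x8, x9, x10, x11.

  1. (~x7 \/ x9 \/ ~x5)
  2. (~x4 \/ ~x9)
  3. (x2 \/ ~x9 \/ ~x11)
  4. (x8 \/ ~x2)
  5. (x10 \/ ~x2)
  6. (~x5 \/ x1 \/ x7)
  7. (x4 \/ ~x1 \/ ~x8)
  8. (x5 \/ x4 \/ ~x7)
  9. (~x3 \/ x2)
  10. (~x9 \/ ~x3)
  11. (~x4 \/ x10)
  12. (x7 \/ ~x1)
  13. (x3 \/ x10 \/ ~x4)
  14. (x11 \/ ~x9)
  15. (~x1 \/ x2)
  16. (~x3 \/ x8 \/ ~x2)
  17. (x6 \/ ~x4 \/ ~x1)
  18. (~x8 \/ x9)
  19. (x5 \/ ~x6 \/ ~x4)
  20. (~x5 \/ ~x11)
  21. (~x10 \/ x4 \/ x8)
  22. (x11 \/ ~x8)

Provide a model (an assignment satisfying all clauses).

x1=F, x2=T, x3=F, x4=F, x5=F, x6=T, x7=F, x8=T, x9=T, x10=T, x11=T

Check each clause:
  1. (~x7 \/ x9 \/ ~x5) — x9 is true.
  2. (~x4 \/ ~x9) — ~x4 is true.
  3. (~x11 \/ x2 \/ ~x9) — x2 is true.
  4. (~x2 \/ x8) — x8 is true.
  5. (~x2 \/ x10) — x10 is true.
  6. (x7 \/ ~x5 \/ x1) — ~x5 is true.
  7. (~x8 \/ x4 \/ ~x1) — ~x1 is true.
  8. (~x7 \/ x4 \/ x5) — ~x7 is true.
  9. (x2 \/ ~x3) — x2 is true.
  10. (~x3 \/ ~x9) — ~x3 is true.
  11. (~x4 \/ x10) — x10 is true.
  12. (x7 \/ ~x1) — ~x1 is true.
  13. (x3 \/ x10 \/ ~x4) — x10 is true.
  14. (x11 \/ ~x9) — x11 is true.
  15. (~x1 \/ x2) — x2 is true.
  16. (x8 \/ ~x2 \/ ~x3) — x8 is true.
  17. (x6 \/ ~x1 \/ ~x4) — ~x4 is true.
  18. (x9 \/ ~x8) — x9 is true.
  19. (~x4 \/ x5 \/ ~x6) — ~x4 is true.
  20. (~x11 \/ ~x5) — ~x5 is true.
  21. (x8 \/ x4 \/ ~x10) — x8 is true.
  22. (x11 \/ ~x8) — x11 is true.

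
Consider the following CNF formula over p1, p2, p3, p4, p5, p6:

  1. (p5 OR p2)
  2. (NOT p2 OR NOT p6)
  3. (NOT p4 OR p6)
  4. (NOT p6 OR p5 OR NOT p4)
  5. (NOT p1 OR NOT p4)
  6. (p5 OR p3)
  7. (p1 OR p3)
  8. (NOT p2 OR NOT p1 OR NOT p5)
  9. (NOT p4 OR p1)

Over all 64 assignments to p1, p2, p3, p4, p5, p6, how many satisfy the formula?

Case analysis on p1 and p4:
  p1=T, p4=T: a clause becomes empty — 0.
  p1=T, p4=F: 5 of the 16 assignments to (p2,p3,p5,p6) work.
  p1=F, p4=T: a clause becomes empty — 0.
  p1=F, p4=F: remaining (p2,p3,p5,p6) ∈ {(F,T,T,F); (F,T,T,T); (T,T,F,F); (T,T,T,F)} — 4.
Total: 0 + 5 + 0 + 4 = 9.

9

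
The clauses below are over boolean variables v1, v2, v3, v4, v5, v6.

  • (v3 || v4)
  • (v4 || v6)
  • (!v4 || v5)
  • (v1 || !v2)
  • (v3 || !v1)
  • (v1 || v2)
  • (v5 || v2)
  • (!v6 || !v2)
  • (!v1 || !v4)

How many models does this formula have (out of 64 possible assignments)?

1

Satisfying assignments:
  v1=1 v2=0 v3=1 v4=0 v5=1 v6=1
Count: 1.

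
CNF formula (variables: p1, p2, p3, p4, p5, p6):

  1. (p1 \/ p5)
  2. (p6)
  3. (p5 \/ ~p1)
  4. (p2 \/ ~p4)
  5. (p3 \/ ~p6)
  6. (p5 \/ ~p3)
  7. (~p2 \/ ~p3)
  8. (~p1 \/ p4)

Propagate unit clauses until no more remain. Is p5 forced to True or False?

(p6) is a unit clause: p6 = True.
(p3 \/ ~p6) with p6 = True leaves only p3, so p3 = True.
From (~p3 \/ p5) and p3 = True: p5 = True.

True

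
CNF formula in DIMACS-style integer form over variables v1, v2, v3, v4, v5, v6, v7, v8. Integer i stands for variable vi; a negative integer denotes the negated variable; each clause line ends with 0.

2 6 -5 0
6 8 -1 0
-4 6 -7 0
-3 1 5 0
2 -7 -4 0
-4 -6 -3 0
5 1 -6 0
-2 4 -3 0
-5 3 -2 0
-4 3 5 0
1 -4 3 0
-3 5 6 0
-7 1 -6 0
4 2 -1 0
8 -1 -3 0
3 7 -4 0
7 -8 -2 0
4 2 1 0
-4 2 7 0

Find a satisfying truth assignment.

v1=T, v2=T, v3=F, v4=F, v5=F, v6=T, v7=F, v8=F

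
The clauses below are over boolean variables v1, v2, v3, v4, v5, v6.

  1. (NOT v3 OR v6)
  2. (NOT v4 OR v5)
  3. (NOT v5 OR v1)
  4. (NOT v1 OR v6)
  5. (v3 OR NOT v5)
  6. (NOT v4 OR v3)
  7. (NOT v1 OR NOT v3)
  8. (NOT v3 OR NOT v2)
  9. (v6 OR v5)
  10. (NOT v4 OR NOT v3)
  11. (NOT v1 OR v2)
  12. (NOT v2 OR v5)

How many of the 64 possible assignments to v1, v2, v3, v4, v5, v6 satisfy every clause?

2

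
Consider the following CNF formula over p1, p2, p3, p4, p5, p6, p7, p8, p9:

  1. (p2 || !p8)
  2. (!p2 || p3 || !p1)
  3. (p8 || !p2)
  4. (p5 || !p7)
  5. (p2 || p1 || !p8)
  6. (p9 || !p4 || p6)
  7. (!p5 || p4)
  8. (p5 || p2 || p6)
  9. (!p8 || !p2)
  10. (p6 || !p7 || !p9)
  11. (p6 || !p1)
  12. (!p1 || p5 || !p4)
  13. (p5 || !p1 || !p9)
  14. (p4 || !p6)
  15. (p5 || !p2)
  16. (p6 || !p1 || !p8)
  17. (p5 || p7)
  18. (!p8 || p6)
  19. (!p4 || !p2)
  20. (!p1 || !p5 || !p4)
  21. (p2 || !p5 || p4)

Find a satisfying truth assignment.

p1=0  p2=0  p3=0  p4=1  p5=1  p6=0  p7=0  p8=0  p9=1

Set p1 = False and propagate.
Branch on p2: take p2 = False.
  then p8 is forced to False.
For the remaining variables, p3 = False, p4 = True, p5 = True, p6 = False, p7 = False, p9 = True works.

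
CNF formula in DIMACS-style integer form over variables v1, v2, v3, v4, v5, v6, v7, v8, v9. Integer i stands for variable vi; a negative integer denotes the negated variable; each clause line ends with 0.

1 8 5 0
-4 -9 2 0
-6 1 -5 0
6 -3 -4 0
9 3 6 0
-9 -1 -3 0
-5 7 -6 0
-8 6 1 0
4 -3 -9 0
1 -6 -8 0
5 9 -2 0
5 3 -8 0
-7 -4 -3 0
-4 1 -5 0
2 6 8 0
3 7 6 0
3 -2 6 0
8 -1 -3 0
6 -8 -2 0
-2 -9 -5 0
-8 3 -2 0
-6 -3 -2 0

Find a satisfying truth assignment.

v1=T  v2=F  v3=T  v4=F  v5=F  v6=F  v7=F  v8=T  v9=F

Branch on v1: take v1 = True.
For the remaining variables, v2 = False, v3 = True, v4 = False, v5 = False, v6 = False, v7 = False, v8 = True, v9 = False works.
Check each clause:
  1. (v5 ∨ v1 ∨ v8) — v8 is true.
  2. (¬v4 ∨ ¬v9 ∨ v2) — ¬v4 is true.
  3. (¬v5 ∨ v1 ∨ ¬v6) — v1 is true.
  4. (¬v3 ∨ v6 ∨ ¬v4) — ¬v4 is true.
  5. (v6 ∨ v3 ∨ v9) — v3 is true.
  6. (¬v3 ∨ ¬v1 ∨ ¬v9) — ¬v9 is true.
  7. (¬v5 ∨ v7 ∨ ¬v6) — ¬v6 is true.
  8. (v6 ∨ v1 ∨ ¬v8) — v1 is true.
  9. (¬v9 ∨ v4 ∨ ¬v3) — ¬v9 is true.
  10. (¬v6 ∨ v1 ∨ ¬v8) — v1 is true.
  11. (v5 ∨ ¬v2 ∨ v9) — ¬v2 is true.
  12. (¬v8 ∨ v5 ∨ v3) — v3 is true.
  13. (¬v3 ∨ ¬v4 ∨ ¬v7) — ¬v7 is true.
  14. (¬v5 ∨ v1 ∨ ¬v4) — v1 is true.
  15. (v6 ∨ v2 ∨ v8) — v8 is true.
  16. (v6 ∨ v7 ∨ v3) — v3 is true.
  17. (v3 ∨ ¬v2 ∨ v6) — v3 is true.
  18. (v8 ∨ ¬v1 ∨ ¬v3) — v8 is true.
  19. (v6 ∨ ¬v2 ∨ ¬v8) — ¬v2 is true.
  20. (¬v5 ∨ ¬v9 ∨ ¬v2) — ¬v5 is true.
  21. (¬v8 ∨ ¬v2 ∨ v3) — v3 is true.
  22. (¬v6 ∨ ¬v2 ∨ ¬v3) — ¬v6 is true.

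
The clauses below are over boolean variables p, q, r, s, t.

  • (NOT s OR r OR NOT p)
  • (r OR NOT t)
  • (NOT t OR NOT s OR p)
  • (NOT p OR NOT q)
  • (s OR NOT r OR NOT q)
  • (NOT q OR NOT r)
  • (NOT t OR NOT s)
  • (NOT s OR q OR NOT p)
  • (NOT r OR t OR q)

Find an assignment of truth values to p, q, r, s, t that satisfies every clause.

Try p = False.
Try q = False.
The remaining clauses are satisfied by r = False, s = True, t = False.
Check each clause:
  1. (NOT p OR r OR NOT s) — NOT p is true.
  2. (r OR NOT t) — NOT t is true.
  3. (NOT s OR NOT t OR p) — NOT t is true.
  4. (NOT q OR NOT p) — NOT q is true.
  5. (NOT q OR s OR NOT r) — s is true.
  6. (NOT r OR NOT q) — NOT r is true.
  7. (NOT t OR NOT s) — NOT t is true.
  8. (q OR NOT s OR NOT p) — NOT p is true.
  9. (NOT r OR t OR q) — NOT r is true.

p=False, q=False, r=False, s=True, t=False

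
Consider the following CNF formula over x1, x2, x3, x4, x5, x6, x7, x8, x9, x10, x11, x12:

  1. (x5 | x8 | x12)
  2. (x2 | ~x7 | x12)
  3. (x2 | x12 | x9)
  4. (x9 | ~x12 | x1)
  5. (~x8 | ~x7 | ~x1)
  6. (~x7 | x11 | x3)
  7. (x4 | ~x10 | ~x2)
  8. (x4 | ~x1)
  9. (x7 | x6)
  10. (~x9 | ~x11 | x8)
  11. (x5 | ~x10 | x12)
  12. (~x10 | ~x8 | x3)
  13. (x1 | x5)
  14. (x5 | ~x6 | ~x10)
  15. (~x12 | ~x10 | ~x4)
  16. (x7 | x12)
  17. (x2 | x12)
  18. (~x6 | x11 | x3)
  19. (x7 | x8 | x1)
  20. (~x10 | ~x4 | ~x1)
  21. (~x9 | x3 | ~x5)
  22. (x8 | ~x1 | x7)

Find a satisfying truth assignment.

Pure literal: x3 appears only positively; assign x3 = True.
x10 occurs only negated in the remaining clauses — set x10 = False.
Branch on x1: take x1 = False.
  then x5 is forced to True.
Set x2 = True and propagate.
For the remaining variables, x4 = False, x6 = True, x7 = True, x8 = False, x9 = False, x11 = True, x12 = False works.
Every clause has at least one true literal under this assignment.
Check each clause:
  1. (x12 | x5 | x8) — x5 is true.
  2. (x12 | x2 | ~x7) — x2 is true.
  3. (x9 | x12 | x2) — x2 is true.
  4. (x1 | x9 | ~x12) — ~x12 is true.
  5. (~x1 | ~x8 | ~x7) — ~x8 is true.
  6. (~x7 | x3 | x11) — x11 is true.
  7. (~x10 | ~x2 | x4) — ~x10 is true.
  8. (~x1 | x4) — ~x1 is true.
  9. (x6 | x7) — x6 is true.
  10. (x8 | ~x9 | ~x11) — ~x9 is true.
  11. (~x10 | x12 | x5) — x5 is true.
  12. (x3 | ~x8 | ~x10) — ~x8 is true.
  13. (x5 | x1) — x5 is true.
  14. (~x6 | ~x10 | x5) — x5 is true.
  15. (~x10 | ~x12 | ~x4) — ~x4 is true.
  16. (x7 | x12) — x7 is true.
  17. (x2 | x12) — x2 is true.
  18. (~x6 | x3 | x11) — x11 is true.
  19. (x7 | x8 | x1) — x7 is true.
  20. (~x1 | ~x10 | ~x4) — ~x4 is true.
  21. (x3 | ~x9 | ~x5) — x3 is true.
  22. (x7 | ~x1 | x8) — ~x1 is true.

x1=0  x2=1  x3=1  x4=0  x5=1  x6=1  x7=1  x8=0  x9=0  x10=0  x11=1  x12=0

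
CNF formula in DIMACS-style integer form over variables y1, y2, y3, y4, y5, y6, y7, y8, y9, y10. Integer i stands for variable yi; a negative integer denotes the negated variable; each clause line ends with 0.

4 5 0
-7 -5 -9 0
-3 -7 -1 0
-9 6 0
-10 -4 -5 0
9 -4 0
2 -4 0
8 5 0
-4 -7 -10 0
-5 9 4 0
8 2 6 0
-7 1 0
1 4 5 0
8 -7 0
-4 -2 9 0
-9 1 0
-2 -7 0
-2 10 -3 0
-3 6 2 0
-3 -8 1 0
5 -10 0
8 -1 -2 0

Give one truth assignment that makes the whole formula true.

y1=1, y2=0, y3=1, y4=0, y5=1, y6=1, y7=0, y8=1, y9=1, y10=0

Check each clause:
  1. (y5 | y4) — y5 is true.
  2. (~y5 | ~y7 | ~y9) — ~y7 is true.
  3. (~y1 | ~y3 | ~y7) — ~y7 is true.
  4. (~y9 | y6) — y6 is true.
  5. (~y4 | ~y10 | ~y5) — ~y4 is true.
  6. (y9 | ~y4) — y9 is true.
  7. (~y4 | y2) — ~y4 is true.
  8. (y8 | y5) — y8 is true.
  9. (~y10 | ~y4 | ~y7) — ~y7 is true.
  10. (y9 | ~y5 | y4) — y9 is true.
  11. (y2 | y6 | y8) — y8 is true.
  12. (y1 | ~y7) — y1 is true.
  13. (y1 | y4 | y5) — y1 is true.
  14. (y8 | ~y7) — y8 is true.
  15. (y9 | ~y4 | ~y2) — y9 is true.
  16. (y1 | ~y9) — y1 is true.
  17. (~y7 | ~y2) — ~y7 is true.
  18. (y10 | ~y3 | ~y2) — ~y2 is true.
  19. (y2 | ~y3 | y6) — y6 is true.
  20. (y1 | ~y8 | ~y3) — y1 is true.
  21. (~y10 | y5) — y5 is true.
  22. (~y2 | ~y1 | y8) — y8 is true.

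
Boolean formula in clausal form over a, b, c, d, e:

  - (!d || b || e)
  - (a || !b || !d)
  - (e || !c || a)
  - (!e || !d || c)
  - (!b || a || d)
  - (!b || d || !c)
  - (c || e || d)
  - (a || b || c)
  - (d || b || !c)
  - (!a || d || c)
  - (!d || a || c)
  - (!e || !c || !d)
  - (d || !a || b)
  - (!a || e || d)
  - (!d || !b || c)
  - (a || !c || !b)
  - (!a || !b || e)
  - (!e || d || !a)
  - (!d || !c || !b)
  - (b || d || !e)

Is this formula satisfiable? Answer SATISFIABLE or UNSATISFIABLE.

d = True:
  c = True:
    propagation gives e=False, b=True; an empty clause results — contradiction.
  c = False:
    propagation gives e=False, b=True; an empty clause results — contradiction.
d = False:
  a = True:
    propagation gives c=True, b=False; an empty clause results — contradiction.
  a = False:
    propagation gives b=False, c=True; an empty clause results — contradiction.
Every branch closes, so no satisfying assignment exists.

UNSATISFIABLE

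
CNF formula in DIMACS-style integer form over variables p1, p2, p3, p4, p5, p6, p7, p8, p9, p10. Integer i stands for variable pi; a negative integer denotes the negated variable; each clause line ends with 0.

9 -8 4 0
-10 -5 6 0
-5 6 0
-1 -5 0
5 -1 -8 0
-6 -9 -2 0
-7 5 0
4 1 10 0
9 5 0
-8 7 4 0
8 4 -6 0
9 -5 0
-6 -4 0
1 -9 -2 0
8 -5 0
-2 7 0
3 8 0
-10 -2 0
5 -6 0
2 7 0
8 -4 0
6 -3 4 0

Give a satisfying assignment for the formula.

p1=False, p2=False, p3=True, p4=False, p5=True, p6=True, p7=True, p8=True, p9=True, p10=True

Branch on p1: take p1 = False.
The remaining clauses are satisfied by p2 = False, p3 = True, p4 = False, p5 = True, p6 = True, p7 = True, p8 = True, p9 = True, p10 = True.
Every clause has at least one true literal under this assignment.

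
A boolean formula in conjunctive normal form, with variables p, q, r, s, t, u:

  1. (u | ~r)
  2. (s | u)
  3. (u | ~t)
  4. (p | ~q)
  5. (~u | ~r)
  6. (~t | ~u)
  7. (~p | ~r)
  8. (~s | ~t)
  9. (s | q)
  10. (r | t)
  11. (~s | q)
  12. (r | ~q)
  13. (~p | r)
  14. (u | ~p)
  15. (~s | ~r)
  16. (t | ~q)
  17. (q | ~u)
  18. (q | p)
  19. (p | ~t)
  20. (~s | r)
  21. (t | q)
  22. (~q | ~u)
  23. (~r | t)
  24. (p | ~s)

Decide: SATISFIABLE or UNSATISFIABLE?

UNSATISFIABLE

q = True:
  propagation gives p=True, r=False; an empty clause results — contradiction.
q = False:
  propagation gives s=True; an empty clause results — contradiction.
Every branch closes, so no satisfying assignment exists.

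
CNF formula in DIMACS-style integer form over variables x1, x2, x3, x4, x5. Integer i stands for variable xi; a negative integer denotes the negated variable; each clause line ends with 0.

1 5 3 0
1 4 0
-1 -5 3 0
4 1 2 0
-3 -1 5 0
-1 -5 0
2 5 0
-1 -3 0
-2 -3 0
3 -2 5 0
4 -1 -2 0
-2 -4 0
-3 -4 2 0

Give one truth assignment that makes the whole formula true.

x1 = False, x2 = False, x3 = False, x4 = True, x5 = True

Check each clause:
  1. (x3 \/ x5 \/ x1) — x5 is true.
  2. (x4 \/ x1) — x4 is true.
  3. (x3 \/ ~x5 \/ ~x1) — ~x1 is true.
  4. (x2 \/ x4 \/ x1) — x4 is true.
  5. (~x3 \/ x5 \/ ~x1) — x5 is true.
  6. (~x1 \/ ~x5) — ~x1 is true.
  7. (x2 \/ x5) — x5 is true.
  8. (~x3 \/ ~x1) — ~x3 is true.
  9. (~x2 \/ ~x3) — ~x3 is true.
  10. (~x2 \/ x5 \/ x3) — x5 is true.
  11. (~x1 \/ ~x2 \/ x4) — x4 is true.
  12. (~x4 \/ ~x2) — ~x2 is true.
  13. (~x4 \/ x2 \/ ~x3) — ~x3 is true.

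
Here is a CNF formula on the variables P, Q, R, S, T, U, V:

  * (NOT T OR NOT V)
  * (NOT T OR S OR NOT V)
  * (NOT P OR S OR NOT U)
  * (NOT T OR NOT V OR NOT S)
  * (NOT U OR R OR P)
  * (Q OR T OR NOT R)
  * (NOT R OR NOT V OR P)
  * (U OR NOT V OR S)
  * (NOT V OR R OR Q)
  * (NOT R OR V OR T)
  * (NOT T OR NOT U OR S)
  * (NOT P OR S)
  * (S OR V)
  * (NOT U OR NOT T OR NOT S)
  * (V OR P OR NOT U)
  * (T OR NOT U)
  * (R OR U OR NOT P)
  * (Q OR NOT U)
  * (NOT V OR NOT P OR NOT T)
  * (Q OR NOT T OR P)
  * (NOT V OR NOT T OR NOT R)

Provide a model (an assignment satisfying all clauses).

P=False, Q=True, R=True, S=True, T=True, U=False, V=False

Q occurs only positively in the remaining clauses — set Q = True.
Branch on P: take P = False.
Branch on R: take R = True.
  then V is forced to False.
  then T is forced to True.
  then S is forced to True.
  then U is forced to False.
Every clause has at least one true literal under this assignment.
Check each clause:
  1. (NOT V OR NOT T) — NOT V is true.
  2. (NOT T OR S OR NOT V) — NOT V is true.
  3. (NOT P OR NOT U OR S) — NOT U is true.
  4. (NOT V OR NOT T OR NOT S) — NOT V is true.
  5. (R OR NOT U OR P) — NOT U is true.
  6. (NOT R OR Q OR T) — Q is true.
  7. (P OR NOT R OR NOT V) — NOT V is true.
  8. (U OR NOT V OR S) — NOT V is true.
  9. (Q OR NOT V OR R) — NOT V is true.
  10. (T OR NOT R OR V) — T is true.
  11. (S OR NOT U OR NOT T) — NOT U is true.
  12. (S OR NOT P) — S is true.
  13. (V OR S) — S is true.
  14. (NOT U OR NOT T OR NOT S) — NOT U is true.
  15. (V OR NOT U OR P) — NOT U is true.
  16. (T OR NOT U) — NOT U is true.
  17. (U OR NOT P OR R) — R is true.
  18. (Q OR NOT U) — NOT U is true.
  19. (NOT P OR NOT T OR NOT V) — NOT V is true.
  20. (P OR NOT T OR Q) — Q is true.
  21. (NOT R OR NOT T OR NOT V) — NOT V is true.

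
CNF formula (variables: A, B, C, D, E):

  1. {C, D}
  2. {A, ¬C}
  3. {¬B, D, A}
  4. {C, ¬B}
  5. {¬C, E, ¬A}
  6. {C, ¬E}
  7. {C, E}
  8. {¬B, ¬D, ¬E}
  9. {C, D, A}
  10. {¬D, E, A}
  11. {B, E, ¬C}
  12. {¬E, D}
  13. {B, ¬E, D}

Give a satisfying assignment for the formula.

A = T  B = F  C = T  D = T  E = T

Check each clause:
  1. {C, D} — C is true.
  2. {¬C, A} — A is true.
  3. {A, D, ¬B} — A is true.
  4. {C, ¬B} — C is true.
  5. {¬C, E, ¬A} — E is true.
  6. {C, ¬E} — C is true.
  7. {E, C} — C is true.
  8. {¬E, ¬D, ¬B} — ¬B is true.
  9. {C, D, A} — A is true.
  10. {A, E, ¬D} — A is true.
  11. {¬C, E, B} — E is true.
  12. {¬E, D} — D is true.
  13. {B, ¬E, D} — D is true.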